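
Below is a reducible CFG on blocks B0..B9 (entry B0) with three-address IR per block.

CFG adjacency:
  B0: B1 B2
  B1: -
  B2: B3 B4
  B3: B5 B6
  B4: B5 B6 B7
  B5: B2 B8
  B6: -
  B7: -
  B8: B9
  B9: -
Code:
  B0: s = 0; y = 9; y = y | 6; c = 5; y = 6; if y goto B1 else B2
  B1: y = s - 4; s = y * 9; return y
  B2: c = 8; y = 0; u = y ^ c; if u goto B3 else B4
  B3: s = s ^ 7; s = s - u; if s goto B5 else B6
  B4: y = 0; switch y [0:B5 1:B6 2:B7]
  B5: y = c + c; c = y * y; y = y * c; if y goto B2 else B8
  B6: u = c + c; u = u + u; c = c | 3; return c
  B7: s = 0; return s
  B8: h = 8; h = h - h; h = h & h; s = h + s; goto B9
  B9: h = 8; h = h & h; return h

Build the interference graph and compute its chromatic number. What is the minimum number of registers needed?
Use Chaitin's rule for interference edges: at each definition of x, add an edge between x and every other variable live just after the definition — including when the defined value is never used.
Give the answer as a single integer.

def/use:
  B0: {c,s,y} / ∅
  B1: {s,y} / {s}
  B2: {c,u,y} / ∅
  B3: {s} / {s,u}
  B4: {y} / ∅
  B5: {c,y} / {c}
  B6: {c,u} / {c}
  B7: {s} / ∅
  B8: {h,s} / {s}
  B9: {h} / ∅

Liveness:
  B0 li=∅ lo={s}
  B1 li={s} lo=∅
  B2 li={s} lo={c,s,u}
  B3 li={c,s,u} lo={c,s}
  B4 li={c,s} lo={c,s}
  B5 li={c,s} lo={s}
  B6 li={c} lo=∅
  B7 li=∅ lo=∅
  B8 li={s} lo=∅
  B9 li=∅ lo=∅

Interfere edges:
  c↔{s,u,y}
  h↔{s}
  s↔{c,h,u,y}
  u↔{c,s}
  y↔{c,s}

Chromatic number:
  {c,s,u} pairwise interfere (3-clique) ⇒ χ ≥ 3
  assign c→R1 h→R1 s→R0 u→R2 y→R2 — no edge inside a register ⇒ χ ≤ 3
  χ = 3

Answer: 3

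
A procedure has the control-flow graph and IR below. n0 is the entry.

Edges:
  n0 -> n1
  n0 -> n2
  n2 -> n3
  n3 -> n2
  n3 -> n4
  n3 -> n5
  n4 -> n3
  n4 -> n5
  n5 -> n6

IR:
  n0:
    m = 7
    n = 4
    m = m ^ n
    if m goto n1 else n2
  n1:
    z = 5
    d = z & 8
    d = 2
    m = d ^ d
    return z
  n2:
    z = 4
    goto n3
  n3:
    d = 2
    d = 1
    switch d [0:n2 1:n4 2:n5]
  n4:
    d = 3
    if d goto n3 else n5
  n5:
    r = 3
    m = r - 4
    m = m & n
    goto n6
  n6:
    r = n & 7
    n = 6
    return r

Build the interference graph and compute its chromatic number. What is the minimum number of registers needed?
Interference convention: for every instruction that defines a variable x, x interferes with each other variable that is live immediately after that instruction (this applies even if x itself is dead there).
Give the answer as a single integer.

Answer: 3

Analysis:
Block summaries:
  n0: def={m,n} ue=∅
  n1: def={d,m,z} ue=∅
  n2: def={z} ue=∅
  n3: def={d} ue=∅
  n4: def={d} ue=∅
  n5: def={m,r} ue={n}
  n6: def={n,r} ue={n}

Liveness:
  n0 li=∅ lo={n}
  n1 li=∅ lo=∅
  n2 li={n} lo={n}
  n3 li={n} lo={n}
  n4 li={n} lo={n}
  n5 li={n} lo={n}
  n6 li={n} lo=∅

Interference:
  d↔{n,z}
  m↔{n,z}
  n↔{d,m,r,z}
  r↔{n}
  z↔{d,m,n}

Chromatic number:
  lower bound: {d,n,z} mutually conflict ⇒ χ ≥ 3
  assign d→r2 m→r2 n→r0 r→r1 z→r1 — no edge inside a register ⇒ χ ≤ 3
  χ = 3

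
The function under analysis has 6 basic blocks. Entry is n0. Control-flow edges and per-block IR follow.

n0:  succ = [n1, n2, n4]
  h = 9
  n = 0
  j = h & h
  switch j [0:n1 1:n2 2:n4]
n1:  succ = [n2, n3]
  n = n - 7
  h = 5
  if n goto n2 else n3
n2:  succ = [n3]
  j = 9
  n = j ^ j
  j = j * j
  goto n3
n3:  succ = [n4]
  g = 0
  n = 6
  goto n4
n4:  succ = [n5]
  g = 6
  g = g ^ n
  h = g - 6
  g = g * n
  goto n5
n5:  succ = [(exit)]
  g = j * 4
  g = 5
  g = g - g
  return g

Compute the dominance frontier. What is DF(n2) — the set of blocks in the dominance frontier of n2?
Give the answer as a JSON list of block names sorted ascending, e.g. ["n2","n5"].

idom tree: n1←n0 n2←n0 n3←n0 n4←n0 n5←n4
Dom∩ at merges:
  n2: preds {n0,n1}: {n0} ∩ {n0,n1} = {n0}; idom=n0
  n3: preds {n1,n2}: {n0,n1} ∩ {n0,n2} = {n0}; idom=n0
  n4: preds {n0,n3}: {n0} ∩ {n0,n3} = {n0}; idom=n0

Frontier:
  join n2 pred n0: · stop@n0
  join n2 pred n1: n1 stop@n0
  join n3 pred n1: n1 stop@n0
  join n3 pred n2: n2 stop@n0
  join n4 pred n0: · stop@n0
  join n4 pred n3: n3 stop@n0
  n0 → ∅
  n1 → {n2,n3}
  n2 → {n3}
  n3 → {n4}
  n4 → ∅
  n5 → ∅

DF(n2) = ["n3"]

Answer: ["n3"]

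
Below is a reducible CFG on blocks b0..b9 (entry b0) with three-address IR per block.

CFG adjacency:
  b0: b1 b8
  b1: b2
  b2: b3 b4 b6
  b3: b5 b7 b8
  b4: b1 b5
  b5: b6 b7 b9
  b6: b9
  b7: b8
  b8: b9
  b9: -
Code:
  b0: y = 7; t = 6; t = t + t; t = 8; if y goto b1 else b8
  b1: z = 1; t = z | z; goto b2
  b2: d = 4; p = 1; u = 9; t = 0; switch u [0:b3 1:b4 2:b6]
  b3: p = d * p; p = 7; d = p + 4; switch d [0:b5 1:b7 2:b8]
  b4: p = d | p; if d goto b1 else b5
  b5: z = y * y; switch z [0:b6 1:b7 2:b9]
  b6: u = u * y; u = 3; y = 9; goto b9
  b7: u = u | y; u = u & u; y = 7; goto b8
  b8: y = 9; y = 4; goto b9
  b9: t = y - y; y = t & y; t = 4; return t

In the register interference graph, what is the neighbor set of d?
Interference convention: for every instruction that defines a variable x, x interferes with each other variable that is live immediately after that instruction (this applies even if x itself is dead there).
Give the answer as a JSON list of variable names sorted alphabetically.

Answer: ["p", "t", "u", "y"]

Analysis:
Per-block:
  b0 def {t,y} use ∅
  b1 def {t,z} use ∅
  b2 def {d,p,t,u} use ∅
  b3 def {d,p} use {d,p}
  b4 def {p} use {d,p}
  b5 def {z} use {y}
  b6 def {u,y} use {u,y}
  b7 def {u,y} use {u,y}
  b8 def {y} use ∅
  b9 def {t,y} use {y}

Backward fixpoint:
  b0 li=∅ lo={y}
  b1 li={y} lo={y}
  b2 li={y} lo={d,p,u,y}
  b3 li={d,p,u,y} lo={u,y}
  b4 li={d,p,u,y} lo={u,y}
  b5 li={u,y} lo={u,y}
  b6 li={u,y} lo={y}
  b7 li={u,y} lo=∅
  b8 li=∅ lo={y}
  b9 li={y} lo=∅

Interference:
  d↔{p,t,u,y}
  p↔{d,t,u,y}
  t↔{d,p,u,y}
  u↔{d,p,t,y,z}
  y↔{d,p,t,u,z}
  z↔{u,y}

N(d) = ["p", "t", "u", "y"]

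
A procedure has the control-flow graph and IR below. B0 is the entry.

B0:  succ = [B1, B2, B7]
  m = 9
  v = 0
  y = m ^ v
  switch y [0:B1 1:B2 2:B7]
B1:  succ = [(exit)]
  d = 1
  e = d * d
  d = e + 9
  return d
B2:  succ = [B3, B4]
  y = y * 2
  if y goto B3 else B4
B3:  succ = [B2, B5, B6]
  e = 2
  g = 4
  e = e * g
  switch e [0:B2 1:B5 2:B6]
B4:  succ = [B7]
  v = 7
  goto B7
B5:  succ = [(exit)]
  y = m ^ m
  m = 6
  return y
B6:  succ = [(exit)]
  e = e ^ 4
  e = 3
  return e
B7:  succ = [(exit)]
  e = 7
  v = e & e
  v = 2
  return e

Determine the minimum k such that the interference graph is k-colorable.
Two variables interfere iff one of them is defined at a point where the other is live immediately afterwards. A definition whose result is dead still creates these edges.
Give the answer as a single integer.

Per-block:
  B0: def={m,v,y} ue=∅
  B1: def={d,e} ue=∅
  B2: def={y} ue={y}
  B3: def={e,g} ue=∅
  B4: def={v} ue=∅
  B5: def={m,y} ue={m}
  B6: def={e} ue={e}
  B7: def={e,v} ue=∅

Live sets:
  B0 li=∅ lo={m,y}
  B1 li=∅ lo=∅
  B2 li={m,y} lo={m,y}
  B3 li={m,y} lo={e,m,y}
  B4 li=∅ lo=∅
  B5 li={m} lo=∅
  B6 li={e} lo=∅
  B7 li=∅ lo=∅

Interference:
  d — ∅
  e — {g,m,v,y}
  g — {e,m,y}
  m — {e,g,v,y}
  v — {e,m}
  y — {e,g,m}

Registers:
  clique {e,g,m,y} ⇒ need ≥ 4
  assign d→R0 e→R0 g→R2 m→R1 v→R2 y→R3 — no edge inside a register ⇒ χ ≤ 4
  χ = 4

Answer: 4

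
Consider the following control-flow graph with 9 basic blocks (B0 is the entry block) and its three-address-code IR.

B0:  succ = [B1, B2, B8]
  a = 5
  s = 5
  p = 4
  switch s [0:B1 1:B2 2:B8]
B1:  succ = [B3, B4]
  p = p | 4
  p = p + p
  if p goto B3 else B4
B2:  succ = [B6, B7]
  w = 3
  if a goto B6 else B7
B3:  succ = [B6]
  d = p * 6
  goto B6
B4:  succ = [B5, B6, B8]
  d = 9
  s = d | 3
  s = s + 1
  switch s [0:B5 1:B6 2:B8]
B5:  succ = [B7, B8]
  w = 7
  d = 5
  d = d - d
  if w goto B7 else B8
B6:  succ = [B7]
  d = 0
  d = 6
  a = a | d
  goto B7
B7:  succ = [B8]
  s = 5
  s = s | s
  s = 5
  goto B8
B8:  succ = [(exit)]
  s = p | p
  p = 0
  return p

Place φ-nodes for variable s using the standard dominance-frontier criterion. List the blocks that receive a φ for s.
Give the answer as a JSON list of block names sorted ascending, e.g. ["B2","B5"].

idom tree: B1←B0 B2←B0 B3←B1 B4←B1 B5←B4 B6←B0 B7←B0 B8←B0
Dom∩ at merges:
  B6: preds {B2,B3,B4}: {B0,B2} ∩ {B0,B1,B3} ∩ {B0,B1,B4} = {B0}; idom=B0
  B7: preds {B2,B5,B6}: {B0,B2} ∩ {B0,B1,B4,B5} ∩ {B0,B6} = {B0}; idom=B0
  B8: preds {B0,B4,B5,B7}: {B0} ∩ {B0,B1,B4} ∩ {B0,B1,B4,B5} ∩ {B0,B7} = {B0}; idom=B0

DF derivation:
  B6←B2: walk B2 to B0
  B6←B3: walk B3→B1 to B0
  B6←B4: walk B4→B1 to B0
  B7←B2: walk B2 to B0
  B7←B5: walk B5→B4→B1 to B0
  B7←B6: walk B6 to B0
  B8←B0: walk · to B0
  B8←B4: walk B4→B1 to B0
  B8←B5: walk B5→B4→B1 to B0
  B8←B7: walk B7 to B0
  B0: DF=∅
  B1: DF={B6,B7,B8}
  B2: DF={B6,B7}
  B3: DF={B6}
  B4: DF={B6,B7,B8}
  B5: DF={B7,B8}
  B6: DF={B7}
  B7: DF={B8}
  B8: DF=∅

φ for s: defs {B0,B4,B7,B8}
  DF⁺ = {B6,B7,B8}

Answer: ["B6", "B7", "B8"]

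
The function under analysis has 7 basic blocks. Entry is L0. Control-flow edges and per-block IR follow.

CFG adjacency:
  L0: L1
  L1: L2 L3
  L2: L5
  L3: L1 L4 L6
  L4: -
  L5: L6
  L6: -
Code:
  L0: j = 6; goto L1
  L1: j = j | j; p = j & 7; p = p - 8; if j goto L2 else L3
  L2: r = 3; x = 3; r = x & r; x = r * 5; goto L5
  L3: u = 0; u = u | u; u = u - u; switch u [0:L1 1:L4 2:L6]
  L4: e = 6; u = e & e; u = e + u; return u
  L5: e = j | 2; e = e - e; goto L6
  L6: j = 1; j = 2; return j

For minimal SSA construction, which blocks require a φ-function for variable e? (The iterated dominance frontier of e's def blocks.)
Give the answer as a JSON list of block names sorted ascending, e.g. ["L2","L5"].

idom tree: L1←L0 L2←L1 L3←L1 L4←L3 L5←L2 L6←L1
Dom∩ at merges:
  L1: preds {L0,L3}: {L0} ∩ {L0,L1,L3} = {L0}; idom=L0
  L6: preds {L3,L5}: {L0,L1,L3} ∩ {L0,L1,L2,L5} = {L0,L1}; idom=L1

Frontier:
  L1←L0: walk · to L0
  L1←L3: walk L3→L1 to L0
  L6←L3: walk L3 to L1
  L6←L5: walk L5→L2 to L1
  L0: DF=∅
  L1: DF={L1}
  L2: DF={L6}
  L3: DF={L1,L6}
  L4: DF=∅
  L5: DF={L6}
  L6: DF=∅

φ for e: defs {L4,L5}
  DF⁺ = {L6}

Answer: ["L6"]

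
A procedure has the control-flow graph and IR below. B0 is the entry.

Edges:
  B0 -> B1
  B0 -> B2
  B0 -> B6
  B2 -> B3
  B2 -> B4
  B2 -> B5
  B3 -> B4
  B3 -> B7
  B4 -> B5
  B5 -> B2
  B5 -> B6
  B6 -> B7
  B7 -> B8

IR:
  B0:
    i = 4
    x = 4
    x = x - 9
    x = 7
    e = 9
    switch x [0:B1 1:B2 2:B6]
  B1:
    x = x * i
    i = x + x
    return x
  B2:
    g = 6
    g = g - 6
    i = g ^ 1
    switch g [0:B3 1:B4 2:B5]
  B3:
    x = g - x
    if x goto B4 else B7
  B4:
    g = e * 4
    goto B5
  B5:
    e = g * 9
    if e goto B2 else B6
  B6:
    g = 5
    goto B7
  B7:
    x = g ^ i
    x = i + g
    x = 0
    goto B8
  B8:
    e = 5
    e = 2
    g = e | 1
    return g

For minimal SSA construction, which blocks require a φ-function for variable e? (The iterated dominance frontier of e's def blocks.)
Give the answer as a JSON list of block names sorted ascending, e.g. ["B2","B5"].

Answer: ["B2", "B6", "B7"]

Working:
idom tree: B1←B0 B2←B0 B3←B2 B4←B2 B5←B2 B6←B0 B7←B0 B8←B7
Dom∩ at merges:
  B2: preds {B0,B5}: {B0} ∩ {B0,B2,B5} = {B0}; idom=B0
  B4: preds {B2,B3}: {B0,B2} ∩ {B0,B2,B3} = {B0,B2}; idom=B2
  B5: preds {B2,B4}: {B0,B2} ∩ {B0,B2,B4} = {B0,B2}; idom=B2
  B6: preds {B0,B5}: {B0} ∩ {B0,B2,B5} = {B0}; idom=B0
  B7: preds {B3,B6}: {B0,B2,B3} ∩ {B0,B6} = {B0}; idom=B0

DF walk-up:
  join B2 pred B0: · stop@B0
  join B2 pred B5: B5→B2 stop@B0
  join B4 pred B2: · stop@B2
  join B4 pred B3: B3 stop@B2
  join B5 pred B2: · stop@B2
  join B5 pred B4: B4 stop@B2
  join B6 pred B0: · stop@B0
  join B6 pred B5: B5→B2 stop@B0
  join B7 pred B3: B3→B2 stop@B0
  join B7 pred B6: B6 stop@B0
  B0: DF=∅
  B1: DF=∅
  B2: DF={B2,B6,B7}
  B3: DF={B4,B7}
  B4: DF={B5}
  B5: DF={B2,B6}
  B6: DF={B7}
  B7: DF=∅
  B8: DF=∅

φ for e: defs {B0,B5,B8}
  DF⁺ = {B2,B6,B7}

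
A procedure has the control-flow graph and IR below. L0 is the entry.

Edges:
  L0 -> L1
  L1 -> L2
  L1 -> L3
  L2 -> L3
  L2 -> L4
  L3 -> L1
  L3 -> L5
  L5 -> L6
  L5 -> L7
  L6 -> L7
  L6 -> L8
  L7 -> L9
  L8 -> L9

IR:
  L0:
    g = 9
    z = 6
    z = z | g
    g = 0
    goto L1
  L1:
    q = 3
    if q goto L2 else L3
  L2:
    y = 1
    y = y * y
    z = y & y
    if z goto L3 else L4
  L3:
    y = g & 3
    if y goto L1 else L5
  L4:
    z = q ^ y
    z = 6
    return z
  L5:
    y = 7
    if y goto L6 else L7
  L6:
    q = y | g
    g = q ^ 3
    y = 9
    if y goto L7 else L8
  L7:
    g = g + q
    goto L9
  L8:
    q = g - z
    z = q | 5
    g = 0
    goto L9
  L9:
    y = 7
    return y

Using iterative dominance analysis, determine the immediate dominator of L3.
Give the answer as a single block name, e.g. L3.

Answer: L1

Working:
idom tree: L1←L0 L2←L1 L3←L1 L4←L2 L5←L3 L6←L5 L7←L5 L8←L6 L9←L5
Dom at joins:
  L1: preds {L0,L3}: {L0} ∩ {L0,L1,L3} = {L0}; idom=L0
  L3: preds {L1,L2}: {L0,L1} ∩ {L0,L1,L2} = {L0,L1}; idom=L1
  L7: preds {L5,L6}: {L0,L1,L3,L5} ∩ {L0,L1,L3,L5,L6} = {L0,L1,L3,L5}; idom=L5
  L9: preds {L7,L8}: {L0,L1,L3,L5,L7} ∩ {L0,L1,L3,L5,L6,L8} = {L0,L1,L3,L5}; idom=L5

idom(L3) = L1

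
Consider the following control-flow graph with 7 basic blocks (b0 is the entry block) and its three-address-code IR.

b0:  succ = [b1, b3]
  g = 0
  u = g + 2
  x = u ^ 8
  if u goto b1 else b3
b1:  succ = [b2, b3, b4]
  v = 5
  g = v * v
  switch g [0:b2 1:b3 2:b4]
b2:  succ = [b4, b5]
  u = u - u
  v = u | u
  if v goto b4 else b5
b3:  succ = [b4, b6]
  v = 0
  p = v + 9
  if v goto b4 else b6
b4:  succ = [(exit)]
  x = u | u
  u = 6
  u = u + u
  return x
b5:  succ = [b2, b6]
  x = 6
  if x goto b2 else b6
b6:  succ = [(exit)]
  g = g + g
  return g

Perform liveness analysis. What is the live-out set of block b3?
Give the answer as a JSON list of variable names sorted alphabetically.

Block summaries:
  b0 def {g,u,x} use ∅
  b1 def {g,v} use ∅
  b2 def {u,v} use {u}
  b3 def {p,v} use ∅
  b4 def {u,x} use {u}
  b5 def {x} use ∅
  b6 def {g} use {g}

Backward fixpoint:
  b0 li=∅ lo={g,u}
  b1 li={u} lo={g,u}
  b2 li={g,u} lo={g,u}
  b3 li={g,u} lo={g,u}
  b4 li={u} lo=∅
  b5 li={g,u} lo={g,u}
  b6 li={g} lo=∅

live-out(b3) = ["g", "u"]

Answer: ["g", "u"]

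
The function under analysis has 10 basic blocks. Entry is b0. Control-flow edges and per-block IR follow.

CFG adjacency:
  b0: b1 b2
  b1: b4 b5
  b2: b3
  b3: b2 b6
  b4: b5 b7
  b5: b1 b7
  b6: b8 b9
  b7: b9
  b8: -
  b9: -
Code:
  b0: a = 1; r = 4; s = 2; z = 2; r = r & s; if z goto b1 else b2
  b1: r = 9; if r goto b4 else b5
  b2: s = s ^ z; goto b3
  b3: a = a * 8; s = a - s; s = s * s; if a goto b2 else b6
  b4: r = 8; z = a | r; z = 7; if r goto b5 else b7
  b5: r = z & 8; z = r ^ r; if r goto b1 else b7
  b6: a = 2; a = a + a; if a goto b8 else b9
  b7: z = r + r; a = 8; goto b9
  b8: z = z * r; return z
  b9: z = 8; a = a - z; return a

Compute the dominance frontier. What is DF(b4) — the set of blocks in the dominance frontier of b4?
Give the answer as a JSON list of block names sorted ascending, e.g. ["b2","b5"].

Answer: ["b5", "b7"]

Working:
idom tree: b1←b0 b2←b0 b3←b2 b4←b1 b5←b1 b6←b3 b7←b1 b8←b6 b9←b0
Join-block Dom:
  b1: preds {b0,b5}: {b0} ∩ {b0,b1,b5} = {b0}; idom=b0
  b2: preds {b0,b3}: {b0} ∩ {b0,b2,b3} = {b0}; idom=b0
  b5: preds {b1,b4}: {b0,b1} ∩ {b0,b1,b4} = {b0,b1}; idom=b1
  b7: preds {b4,b5}: {b0,b1,b4} ∩ {b0,b1,b5} = {b0,b1}; idom=b1
  b9: preds {b6,b7}: {b0,b2,b3,b6} ∩ {b0,b1,b7} = {b0}; idom=b0

DF derivation:
  join b1 pred b0: · stop@b0
  join b1 pred b5: b5→b1 stop@b0
  join b2 pred b0: · stop@b0
  join b2 pred b3: b3→b2 stop@b0
  join b5 pred b1: · stop@b1
  join b5 pred b4: b4 stop@b1
  join b7 pred b4: b4 stop@b1
  join b7 pred b5: b5 stop@b1
  join b9 pred b6: b6→b3→b2 stop@b0
  join b9 pred b7: b7→b1 stop@b0
  DF(b0)=∅
  DF(b1)={b1,b9}
  DF(b2)={b2,b9}
  DF(b3)={b2,b9}
  DF(b4)={b5,b7}
  DF(b5)={b1,b7}
  DF(b6)={b9}
  DF(b7)={b9}
  DF(b8)=∅
  DF(b9)=∅

DF(b4) = ["b5", "b7"]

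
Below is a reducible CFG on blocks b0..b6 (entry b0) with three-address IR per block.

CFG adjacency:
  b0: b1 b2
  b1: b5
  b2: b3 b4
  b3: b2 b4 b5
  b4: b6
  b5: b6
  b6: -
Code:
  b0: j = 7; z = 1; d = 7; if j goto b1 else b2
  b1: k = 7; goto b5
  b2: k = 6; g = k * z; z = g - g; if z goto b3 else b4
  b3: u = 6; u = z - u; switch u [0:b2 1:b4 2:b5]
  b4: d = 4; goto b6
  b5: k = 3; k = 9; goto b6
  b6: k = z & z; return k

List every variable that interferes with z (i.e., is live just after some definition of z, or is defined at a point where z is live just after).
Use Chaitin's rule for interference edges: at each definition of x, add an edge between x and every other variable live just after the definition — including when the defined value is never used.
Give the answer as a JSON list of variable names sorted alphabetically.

Answer: ["d", "j", "k", "u"]

Working:
Block summaries:
  b0 def {d,j,z} use ∅
  b1 def {k} use ∅
  b2 def {g,k,z} use {z}
  b3 def {u} use {z}
  b4 def {d} use ∅
  b5 def {k} use ∅
  b6 def {k} use {z}

Backward fixpoint:
  live b0: ∅→{z}
  live b1: {z}→{z}
  live b2: {z}→{z}
  live b3: {z}→{z}
  live b4: {z}→{z}
  live b5: {z}→{z}
  live b6: {z}→∅

Interfere edges:
  d — {j,z}
  g — ∅
  j — {d,z}
  k — {z}
  u — {z}
  z — {d,j,k,u}

N(z) = ["d", "j", "k", "u"]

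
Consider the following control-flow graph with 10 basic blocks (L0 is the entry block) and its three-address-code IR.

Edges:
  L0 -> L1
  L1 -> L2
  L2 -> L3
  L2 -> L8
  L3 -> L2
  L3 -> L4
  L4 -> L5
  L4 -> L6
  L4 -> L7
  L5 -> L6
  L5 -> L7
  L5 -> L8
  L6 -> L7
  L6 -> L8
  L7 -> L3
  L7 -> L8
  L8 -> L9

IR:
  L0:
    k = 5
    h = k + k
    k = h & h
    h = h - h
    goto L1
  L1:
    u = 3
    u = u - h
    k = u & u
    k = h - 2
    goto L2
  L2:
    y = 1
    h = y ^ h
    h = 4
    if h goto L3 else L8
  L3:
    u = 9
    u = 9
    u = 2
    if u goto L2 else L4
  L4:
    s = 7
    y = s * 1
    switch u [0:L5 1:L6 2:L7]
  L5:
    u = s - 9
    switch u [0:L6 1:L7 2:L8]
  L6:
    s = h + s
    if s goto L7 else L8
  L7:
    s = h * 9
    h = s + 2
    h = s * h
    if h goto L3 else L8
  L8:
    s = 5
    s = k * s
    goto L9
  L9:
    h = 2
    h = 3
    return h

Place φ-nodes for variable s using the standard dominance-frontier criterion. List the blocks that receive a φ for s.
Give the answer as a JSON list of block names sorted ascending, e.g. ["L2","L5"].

Answer: ["L2", "L3", "L7", "L8"]

Analysis:
idom tree: L1←L0 L2←L1 L3←L2 L4←L3 L5←L4 L6←L4 L7←L4 L8←L2 L9←L8
Dom∩ at merges:
  L2: preds {L1,L3}: {L0,L1} ∩ {L0,L1,L2,L3} = {L0,L1}; idom=L1
  L3: preds {L2,L7}: {L0,L1,L2} ∩ {L0,L1,L2,L3,L4,L7} = {L0,L1,L2}; idom=L2
  L6: preds {L4,L5}: {L0,L1,L2,L3,L4} ∩ {L0,L1,L2,L3,L4,L5} = {L0,L1,L2,L3,L4}; idom=L4
  L7: preds {L4,L5,L6}: {L0,L1,L2,L3,L4} ∩ {L0,L1,L2,L3,L4,L5} ∩ {L0,L1,L2,L3,L4,L6} = {L0,L1,L2,L3,L4}; idom=L4
  L8: preds {L2,L5,L6,L7}: {L0,L1,L2} ∩ {L0,L1,L2,L3,L4,L5} ∩ {L0,L1,L2,L3,L4,L6} ∩ {L0,L1,L2,L3,L4,L7} = {L0,L1,L2}; idom=L2

DF derivation:
  L2←L1: walk · to L1
  L2←L3: walk L3→L2 to L1
  L3←L2: walk · to L2
  L3←L7: walk L7→L4→L3 to L2
  L6←L4: walk · to L4
  L6←L5: walk L5 to L4
  L7←L4: walk · to L4
  L7←L5: walk L5 to L4
  L7←L6: walk L6 to L4
  L8←L2: walk · to L2
  L8←L5: walk L5→L4→L3 to L2
  L8←L6: walk L6→L4→L3 to L2
  L8←L7: walk L7→L4→L3 to L2
  L0: DF=∅
  L1: DF=∅
  L2: DF={L2}
  L3: DF={L2,L3,L8}
  L4: DF={L3,L8}
  L5: DF={L6,L7,L8}
  L6: DF={L7,L8}
  L7: DF={L3,L8}
  L8: DF=∅
  L9: DF=∅

φ for s: defs {L4,L6,L7,L8}
  DF⁺ = {L2,L3,L7,L8}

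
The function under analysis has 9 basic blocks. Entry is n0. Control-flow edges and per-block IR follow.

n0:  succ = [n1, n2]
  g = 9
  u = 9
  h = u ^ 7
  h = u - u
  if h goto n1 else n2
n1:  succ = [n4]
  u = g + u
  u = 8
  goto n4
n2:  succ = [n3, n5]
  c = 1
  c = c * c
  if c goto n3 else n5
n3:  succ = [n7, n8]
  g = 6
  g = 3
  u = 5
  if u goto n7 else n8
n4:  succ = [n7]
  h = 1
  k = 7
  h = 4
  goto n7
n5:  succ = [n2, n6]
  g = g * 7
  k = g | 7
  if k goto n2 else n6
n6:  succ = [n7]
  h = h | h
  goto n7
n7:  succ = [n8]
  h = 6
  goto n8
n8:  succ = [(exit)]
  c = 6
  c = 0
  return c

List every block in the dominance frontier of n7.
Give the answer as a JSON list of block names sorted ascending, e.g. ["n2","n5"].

Answer: ["n8"]

Working:
idom tree: n1←n0 n2←n0 n3←n2 n4←n1 n5←n2 n6←n5 n7←n0 n8←n0
Join-block Dom:
  n2: preds {n0,n5}: {n0} ∩ {n0,n2,n5} = {n0}; idom=n0
  n7: preds {n3,n4,n6}: {n0,n2,n3} ∩ {n0,n1,n4} ∩ {n0,n2,n5,n6} = {n0}; idom=n0
  n8: preds {n3,n7}: {n0,n2,n3} ∩ {n0,n7} = {n0}; idom=n0

DF walk-up:
  join n2 pred n0: · stop@n0
  join n2 pred n5: n5→n2 stop@n0
  join n7 pred n3: n3→n2 stop@n0
  join n7 pred n4: n4→n1 stop@n0
  join n7 pred n6: n6→n5→n2 stop@n0
  join n8 pred n3: n3→n2 stop@n0
  join n8 pred n7: n7 stop@n0
  DF(n0)=∅
  DF(n1)={n7}
  DF(n2)={n2,n7,n8}
  DF(n3)={n7,n8}
  DF(n4)={n7}
  DF(n5)={n2,n7}
  DF(n6)={n7}
  DF(n7)={n8}
  DF(n8)=∅

DF(n7) = ["n8"]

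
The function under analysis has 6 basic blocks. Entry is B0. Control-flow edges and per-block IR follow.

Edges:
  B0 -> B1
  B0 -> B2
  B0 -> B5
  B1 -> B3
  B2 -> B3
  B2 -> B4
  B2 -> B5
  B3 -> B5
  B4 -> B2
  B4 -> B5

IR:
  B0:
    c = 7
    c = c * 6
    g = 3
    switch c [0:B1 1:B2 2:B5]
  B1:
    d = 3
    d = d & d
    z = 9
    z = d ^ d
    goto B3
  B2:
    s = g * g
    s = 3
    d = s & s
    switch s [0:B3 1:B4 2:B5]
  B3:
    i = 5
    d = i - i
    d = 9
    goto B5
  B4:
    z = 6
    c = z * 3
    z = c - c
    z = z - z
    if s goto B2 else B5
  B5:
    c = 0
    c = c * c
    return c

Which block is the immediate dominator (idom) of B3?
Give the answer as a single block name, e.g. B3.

Answer: B0

Analysis:
idom tree: B1←B0 B2←B0 B3←B0 B4←B2 B5←B0
Dom at joins:
  B2: preds {B0,B4}: {B0} ∩ {B0,B2,B4} = {B0}; idom=B0
  B3: preds {B1,B2}: {B0,B1} ∩ {B0,B2} = {B0}; idom=B0
  B5: preds {B0,B2,B3,B4}: {B0} ∩ {B0,B2} ∩ {B0,B3} ∩ {B0,B2,B4} = {B0}; idom=B0

idom(B3) = B0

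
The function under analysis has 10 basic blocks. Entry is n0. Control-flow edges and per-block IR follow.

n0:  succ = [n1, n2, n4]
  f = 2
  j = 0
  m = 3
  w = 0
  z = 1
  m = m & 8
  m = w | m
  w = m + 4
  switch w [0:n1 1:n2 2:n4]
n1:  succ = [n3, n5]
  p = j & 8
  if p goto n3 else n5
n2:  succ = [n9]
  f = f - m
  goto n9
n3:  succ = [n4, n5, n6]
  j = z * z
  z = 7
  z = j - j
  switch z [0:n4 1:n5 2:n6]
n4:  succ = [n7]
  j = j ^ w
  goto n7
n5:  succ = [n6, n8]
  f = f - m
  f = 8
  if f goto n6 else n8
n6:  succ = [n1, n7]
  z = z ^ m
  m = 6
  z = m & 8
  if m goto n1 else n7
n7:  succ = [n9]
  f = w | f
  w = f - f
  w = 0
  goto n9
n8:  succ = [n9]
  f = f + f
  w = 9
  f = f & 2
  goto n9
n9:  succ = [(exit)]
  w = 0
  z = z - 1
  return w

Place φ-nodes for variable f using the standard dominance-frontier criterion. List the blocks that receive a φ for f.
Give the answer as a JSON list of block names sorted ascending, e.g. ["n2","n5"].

idom tree: n1←n0 n2←n0 n3←n1 n4←n0 n5←n1 n6←n1 n7←n0 n8←n5 n9←n0
Dom at joins:
  n1: preds {n0,n6}: {n0} ∩ {n0,n1,n6} = {n0}; idom=n0
  n4: preds {n0,n3}: {n0} ∩ {n0,n1,n3} = {n0}; idom=n0
  n5: preds {n1,n3}: {n0,n1} ∩ {n0,n1,n3} = {n0,n1}; idom=n1
  n6: preds {n3,n5}: {n0,n1,n3} ∩ {n0,n1,n5} = {n0,n1}; idom=n1
  n7: preds {n4,n6}: {n0,n4} ∩ {n0,n1,n6} = {n0}; idom=n0
  n9: preds {n2,n7,n8}: {n0,n2} ∩ {n0,n7} ∩ {n0,n1,n5,n8} = {n0}; idom=n0

DF derivation:
  join n1 pred n0: · stop@n0
  join n1 pred n6: n6→n1 stop@n0
  join n4 pred n0: · stop@n0
  join n4 pred n3: n3→n1 stop@n0
  join n5 pred n1: · stop@n1
  join n5 pred n3: n3 stop@n1
  join n6 pred n3: n3 stop@n1
  join n6 pred n5: n5 stop@n1
  join n7 pred n4: n4 stop@n0
  join n7 pred n6: n6→n1 stop@n0
  join n9 pred n2: n2 stop@n0
  join n9 pred n7: n7 stop@n0
  join n9 pred n8: n8→n5→n1 stop@n0
  DF(n0)=∅
  DF(n1)={n1,n4,n7,n9}
  DF(n2)={n9}
  DF(n3)={n4,n5,n6}
  DF(n4)={n7}
  DF(n5)={n6,n9}
  DF(n6)={n1,n7}
  DF(n7)={n9}
  DF(n8)={n9}
  DF(n9)=∅

φ for f: defs {n0,n2,n5,n7,n8}
  DF⁺ = {n1,n4,n6,n7,n9}

Answer: ["n1", "n4", "n6", "n7", "n9"]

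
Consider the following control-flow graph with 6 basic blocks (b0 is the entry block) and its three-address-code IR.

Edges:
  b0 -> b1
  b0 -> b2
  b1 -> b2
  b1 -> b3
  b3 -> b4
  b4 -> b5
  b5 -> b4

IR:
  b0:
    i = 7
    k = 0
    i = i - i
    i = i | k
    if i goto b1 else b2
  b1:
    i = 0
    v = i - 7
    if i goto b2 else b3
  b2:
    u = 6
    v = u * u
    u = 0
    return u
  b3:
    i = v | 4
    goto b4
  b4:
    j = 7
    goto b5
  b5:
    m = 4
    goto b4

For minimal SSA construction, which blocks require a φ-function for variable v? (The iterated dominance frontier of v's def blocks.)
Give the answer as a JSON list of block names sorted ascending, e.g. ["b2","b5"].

idom tree: b1←b0 b2←b0 b3←b1 b4←b3 b5←b4
Dom∩ at merges:
  b2: preds {b0,b1}: {b0} ∩ {b0,b1} = {b0}; idom=b0
  b4: preds {b3,b5}: {b0,b1,b3} ∩ {b0,b1,b3,b4,b5} = {b0,b1,b3}; idom=b3

DF derivation:
  join b2 pred b0: · stop@b0
  join b2 pred b1: b1 stop@b0
  join b4 pred b3: · stop@b3
  join b4 pred b5: b5→b4 stop@b3
  b0: DF=∅
  b1: DF={b2}
  b2: DF=∅
  b3: DF=∅
  b4: DF={b4}
  b5: DF={b4}

φ for v: defs {b1,b2}
  DF⁺ = {b2}

Answer: ["b2"]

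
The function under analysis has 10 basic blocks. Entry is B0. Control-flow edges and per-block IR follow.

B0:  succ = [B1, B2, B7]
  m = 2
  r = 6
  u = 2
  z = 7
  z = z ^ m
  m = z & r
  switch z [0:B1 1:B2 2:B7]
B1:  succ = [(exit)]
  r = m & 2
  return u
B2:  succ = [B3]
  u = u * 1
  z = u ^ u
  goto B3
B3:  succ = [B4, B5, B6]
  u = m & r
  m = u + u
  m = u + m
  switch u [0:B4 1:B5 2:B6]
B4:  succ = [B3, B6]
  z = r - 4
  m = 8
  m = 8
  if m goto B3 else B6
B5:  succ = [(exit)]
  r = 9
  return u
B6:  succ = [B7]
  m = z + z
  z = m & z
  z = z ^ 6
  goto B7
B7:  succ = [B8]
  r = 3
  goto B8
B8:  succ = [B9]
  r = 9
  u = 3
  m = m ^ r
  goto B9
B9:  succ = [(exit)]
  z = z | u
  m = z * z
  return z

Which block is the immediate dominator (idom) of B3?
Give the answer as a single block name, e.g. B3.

Answer: B2

Working:
idom tree: B1←B0 B2←B0 B3←B2 B4←B3 B5←B3 B6←B3 B7←B0 B8←B7 B9←B8
Dom at joins:
  B3: preds {B2,B4}: {B0,B2} ∩ {B0,B2,B3,B4} = {B0,B2}; idom=B2
  B6: preds {B3,B4}: {B0,B2,B3} ∩ {B0,B2,B3,B4} = {B0,B2,B3}; idom=B3
  B7: preds {B0,B6}: {B0} ∩ {B0,B2,B3,B6} = {B0}; idom=B0

idom(B3) = B2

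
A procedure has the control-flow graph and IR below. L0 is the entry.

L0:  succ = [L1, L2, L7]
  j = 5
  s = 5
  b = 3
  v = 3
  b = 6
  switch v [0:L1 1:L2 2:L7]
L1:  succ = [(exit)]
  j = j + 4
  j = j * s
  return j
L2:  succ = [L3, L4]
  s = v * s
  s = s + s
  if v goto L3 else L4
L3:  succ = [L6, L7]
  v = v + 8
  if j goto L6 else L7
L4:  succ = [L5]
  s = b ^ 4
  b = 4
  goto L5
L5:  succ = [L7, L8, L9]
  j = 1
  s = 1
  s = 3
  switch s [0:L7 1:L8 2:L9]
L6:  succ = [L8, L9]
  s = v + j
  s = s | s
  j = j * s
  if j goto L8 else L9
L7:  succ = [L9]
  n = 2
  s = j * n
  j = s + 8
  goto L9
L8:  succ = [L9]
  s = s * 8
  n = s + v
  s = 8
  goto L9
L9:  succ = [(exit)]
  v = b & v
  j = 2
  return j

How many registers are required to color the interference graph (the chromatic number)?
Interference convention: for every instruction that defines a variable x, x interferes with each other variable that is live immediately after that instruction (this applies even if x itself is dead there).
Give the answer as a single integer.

Answer: 4

Derivation:
def/use:
  L0: def={b,j,s,v} ue=∅
  L1: def={j} ue={j,s}
  L2: def={s} ue={s,v}
  L3: def={v} ue={j,v}
  L4: def={b,s} ue={b}
  L5: def={j,s} ue=∅
  L6: def={j,s} ue={j,v}
  L7: def={j,n,s} ue={j}
  L8: def={n,s} ue={s,v}
  L9: def={j,v} ue={b,v}

Backward fixpoint:
  L0: in=∅ out={b,j,s,v}
  L1: in={j,s} out=∅
  L2: in={b,j,s,v} out={b,j,v}
  L3: in={b,j,v} out={b,j,v}
  L4: in={b,v} out={b,v}
  L5: in={b,v} out={b,j,s,v}
  L6: in={b,j,v} out={b,s,v}
  L7: in={b,j,v} out={b,v}
  L8: in={b,s,v} out={b,v}
  L9: in={b,v} out=∅

Interference:
  b↔{j,n,s,v}
  j↔{b,n,s,v}
  n↔{b,j,v}
  s↔{b,j,v}
  v↔{b,j,n,s}

Registers:
  {b,j,n,v} pairwise interfere (4-clique) ⇒ χ ≥ 4
  4-colouring: r0={b}  r1={j}  r2={v}  r3={n,s}
  χ = 4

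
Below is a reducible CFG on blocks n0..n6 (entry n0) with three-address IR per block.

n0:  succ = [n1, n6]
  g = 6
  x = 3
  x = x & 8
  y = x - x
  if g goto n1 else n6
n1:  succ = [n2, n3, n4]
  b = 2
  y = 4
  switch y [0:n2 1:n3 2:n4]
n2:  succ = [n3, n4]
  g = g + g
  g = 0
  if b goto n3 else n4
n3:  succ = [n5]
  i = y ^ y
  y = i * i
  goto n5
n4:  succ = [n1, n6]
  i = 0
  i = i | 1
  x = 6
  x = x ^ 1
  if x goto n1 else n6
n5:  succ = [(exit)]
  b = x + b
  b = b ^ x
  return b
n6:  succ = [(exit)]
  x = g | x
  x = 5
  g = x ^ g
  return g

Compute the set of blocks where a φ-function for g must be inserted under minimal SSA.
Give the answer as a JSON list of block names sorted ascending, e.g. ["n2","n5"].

idom tree: n1←n0 n2←n1 n3←n1 n4←n1 n5←n3 n6←n0
Dom∩ at merges:
  n1: preds {n0,n4}: {n0} ∩ {n0,n1,n4} = {n0}; idom=n0
  n3: preds {n1,n2}: {n0,n1} ∩ {n0,n1,n2} = {n0,n1}; idom=n1
  n4: preds {n1,n2}: {n0,n1} ∩ {n0,n1,n2} = {n0,n1}; idom=n1
  n6: preds {n0,n4}: {n0} ∩ {n0,n1,n4} = {n0}; idom=n0

DF walk-up:
  join n1 pred n0: · stop@n0
  join n1 pred n4: n4→n1 stop@n0
  join n3 pred n1: · stop@n1
  join n3 pred n2: n2 stop@n1
  join n4 pred n1: · stop@n1
  join n4 pred n2: n2 stop@n1
  join n6 pred n0: · stop@n0
  join n6 pred n4: n4→n1 stop@n0
  DF(n0)=∅
  DF(n1)={n1,n6}
  DF(n2)={n3,n4}
  DF(n3)=∅
  DF(n4)={n1,n6}
  DF(n5)=∅
  DF(n6)=∅

φ for g: defs {n0,n2,n6}
  DF⁺ = {n1,n3,n4,n6}

Answer: ["n1", "n3", "n4", "n6"]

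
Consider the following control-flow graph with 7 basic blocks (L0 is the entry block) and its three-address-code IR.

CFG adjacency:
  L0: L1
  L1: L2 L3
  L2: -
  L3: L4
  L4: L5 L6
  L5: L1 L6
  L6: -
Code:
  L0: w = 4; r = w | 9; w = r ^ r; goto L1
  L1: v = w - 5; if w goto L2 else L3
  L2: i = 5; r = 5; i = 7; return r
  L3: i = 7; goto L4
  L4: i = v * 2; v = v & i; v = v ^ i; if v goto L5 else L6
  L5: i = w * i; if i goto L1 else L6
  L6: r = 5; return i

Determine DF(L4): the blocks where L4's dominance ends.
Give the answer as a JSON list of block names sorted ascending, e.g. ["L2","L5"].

Answer: ["L1"]

Analysis:
idom tree: L1←L0 L2←L1 L3←L1 L4←L3 L5←L4 L6←L4
Dom∩ at merges:
  L1: preds {L0,L5}: {L0} ∩ {L0,L1,L3,L4,L5} = {L0}; idom=L0
  L6: preds {L4,L5}: {L0,L1,L3,L4} ∩ {L0,L1,L3,L4,L5} = {L0,L1,L3,L4}; idom=L4

Frontier:
  L1←L0: walk · to L0
  L1←L5: walk L5→L4→L3→L1 to L0
  L6←L4: walk · to L4
  L6←L5: walk L5 to L4
  DF(L0)=∅
  DF(L1)={L1}
  DF(L2)=∅
  DF(L3)={L1}
  DF(L4)={L1}
  DF(L5)={L1,L6}
  DF(L6)=∅

DF(L4) = ["L1"]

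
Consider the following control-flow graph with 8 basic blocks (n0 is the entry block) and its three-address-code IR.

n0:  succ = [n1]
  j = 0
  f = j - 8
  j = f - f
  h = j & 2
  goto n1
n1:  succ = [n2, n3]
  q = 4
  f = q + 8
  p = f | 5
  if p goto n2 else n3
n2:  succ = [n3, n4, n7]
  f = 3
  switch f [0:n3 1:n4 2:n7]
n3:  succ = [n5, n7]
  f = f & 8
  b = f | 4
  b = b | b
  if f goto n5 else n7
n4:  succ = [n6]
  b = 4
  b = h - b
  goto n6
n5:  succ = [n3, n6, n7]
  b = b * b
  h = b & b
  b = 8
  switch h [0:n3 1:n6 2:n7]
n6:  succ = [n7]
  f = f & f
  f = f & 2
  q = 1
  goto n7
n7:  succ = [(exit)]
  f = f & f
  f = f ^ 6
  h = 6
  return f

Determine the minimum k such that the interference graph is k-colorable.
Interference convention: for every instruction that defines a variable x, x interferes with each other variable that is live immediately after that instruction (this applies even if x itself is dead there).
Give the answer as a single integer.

Block summaries:
  n0: {f,h,j} / ∅
  n1: {f,p,q} / ∅
  n2: {f} / ∅
  n3: {b,f} / {f}
  n4: {b} / {h}
  n5: {b,h} / {b}
  n6: {f,q} / {f}
  n7: {f,h} / {f}

Live sets:
  n0: in=∅ out={h}
  n1: in={h} out={f,h}
  n2: in={h} out={f,h}
  n3: in={f} out={b,f}
  n4: in={f,h} out={f}
  n5: in={b,f} out={f}
  n6: in={f} out={f}
  n7: in={f} out=∅

Conflict graph:
  b: {f,h}
  f: {b,h,p,q}
  h: {b,f,p,q}
  j: ∅
  p: {f,h}
  q: {f,h}

Colouring:
  clique {b,f,h} ⇒ need ≥ 3
  assign b→c2 f→c0 h→c1 j→c0 p→c2 q→c2 — no edge inside a register ⇒ χ ≤ 3
  χ = 3

Answer: 3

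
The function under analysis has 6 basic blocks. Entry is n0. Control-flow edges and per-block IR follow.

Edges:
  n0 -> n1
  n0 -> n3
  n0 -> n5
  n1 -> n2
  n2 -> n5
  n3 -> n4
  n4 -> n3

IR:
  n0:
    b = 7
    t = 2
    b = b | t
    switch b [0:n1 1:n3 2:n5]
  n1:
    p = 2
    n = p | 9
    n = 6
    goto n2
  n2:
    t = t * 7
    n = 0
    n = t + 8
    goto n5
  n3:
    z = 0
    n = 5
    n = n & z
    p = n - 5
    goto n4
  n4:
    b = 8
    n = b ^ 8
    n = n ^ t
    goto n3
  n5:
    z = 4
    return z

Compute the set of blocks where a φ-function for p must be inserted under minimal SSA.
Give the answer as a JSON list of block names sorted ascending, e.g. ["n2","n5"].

idom tree: n1←n0 n2←n1 n3←n0 n4←n3 n5←n0
Dom∩ at merges:
  n3: preds {n0,n4}: {n0} ∩ {n0,n3,n4} = {n0}; idom=n0
  n5: preds {n0,n2}: {n0} ∩ {n0,n1,n2} = {n0}; idom=n0

DF derivation:
  join n3 pred n0: · stop@n0
  join n3 pred n4: n4→n3 stop@n0
  join n5 pred n0: · stop@n0
  join n5 pred n2: n2→n1 stop@n0
  n0 → ∅
  n1 → {n5}
  n2 → {n5}
  n3 → {n3}
  n4 → {n3}
  n5 → ∅

φ for p: defs {n1,n3}
  DF⁺ = {n3,n5}

Answer: ["n3", "n5"]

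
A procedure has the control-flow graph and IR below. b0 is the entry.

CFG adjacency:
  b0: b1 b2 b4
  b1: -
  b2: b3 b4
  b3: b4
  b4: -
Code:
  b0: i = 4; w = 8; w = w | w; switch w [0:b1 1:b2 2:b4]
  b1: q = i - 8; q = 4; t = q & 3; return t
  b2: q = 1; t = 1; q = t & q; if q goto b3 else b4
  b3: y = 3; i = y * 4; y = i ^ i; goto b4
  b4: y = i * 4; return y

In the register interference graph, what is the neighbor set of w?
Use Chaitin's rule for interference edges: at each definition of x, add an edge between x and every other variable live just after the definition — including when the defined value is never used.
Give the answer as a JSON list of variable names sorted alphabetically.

Answer: ["i"]

Working:
Block summaries:
  b0: {i,w} / ∅
  b1: {q,t} / {i}
  b2: {q,t} / ∅
  b3: {i,y} / ∅
  b4: {y} / {i}

Backward fixpoint:
  b0 li=∅ lo={i}
  b1 li={i} lo=∅
  b2 li={i} lo={i}
  b3 li=∅ lo={i}
  b4 li={i} lo=∅

Interference:
  i↔{q,t,w,y}
  q↔{i,t}
  t↔{i,q}
  w↔{i}
  y↔{i}

N(w) = ["i"]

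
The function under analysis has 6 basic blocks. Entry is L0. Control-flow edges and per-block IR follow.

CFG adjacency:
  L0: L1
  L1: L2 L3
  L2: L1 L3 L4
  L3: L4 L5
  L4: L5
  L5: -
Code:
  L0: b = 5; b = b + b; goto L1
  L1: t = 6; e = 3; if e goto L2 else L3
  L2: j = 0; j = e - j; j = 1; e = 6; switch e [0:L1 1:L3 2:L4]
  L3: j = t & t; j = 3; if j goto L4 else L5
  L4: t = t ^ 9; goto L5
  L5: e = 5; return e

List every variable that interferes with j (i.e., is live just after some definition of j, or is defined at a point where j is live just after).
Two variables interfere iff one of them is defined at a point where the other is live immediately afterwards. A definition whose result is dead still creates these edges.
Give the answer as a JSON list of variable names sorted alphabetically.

Answer: ["e", "t"]

Analysis:
Per-block:
  L0 def {b} use ∅
  L1 def {e,t} use ∅
  L2 def {e,j} use {e}
  L3 def {j} use {t}
  L4 def {t} use {t}
  L5 def {e} use ∅

Liveness:
  L0 li=∅ lo=∅
  L1 li=∅ lo={e,t}
  L2 li={e,t} lo={t}
  L3 li={t} lo={t}
  L4 li={t} lo=∅
  L5 li=∅ lo=∅

Interfere edges:
  b↔∅
  e↔{j,t}
  j↔{e,t}
  t↔{e,j}

N(j) = ["e", "t"]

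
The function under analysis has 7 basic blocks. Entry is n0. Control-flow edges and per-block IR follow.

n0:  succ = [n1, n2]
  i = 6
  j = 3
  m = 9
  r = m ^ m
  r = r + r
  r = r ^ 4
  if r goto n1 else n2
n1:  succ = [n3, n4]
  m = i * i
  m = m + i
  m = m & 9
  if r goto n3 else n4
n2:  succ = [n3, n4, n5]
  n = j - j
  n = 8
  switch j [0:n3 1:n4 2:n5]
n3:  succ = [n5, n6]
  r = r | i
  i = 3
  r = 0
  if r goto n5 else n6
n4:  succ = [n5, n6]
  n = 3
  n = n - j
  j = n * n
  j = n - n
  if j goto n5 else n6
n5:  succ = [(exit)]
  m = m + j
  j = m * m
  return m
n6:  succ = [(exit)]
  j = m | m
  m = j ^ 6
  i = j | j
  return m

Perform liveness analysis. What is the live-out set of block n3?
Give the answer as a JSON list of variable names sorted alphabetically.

Block summaries:
  n0 def {i,j,m,r} use ∅
  n1 def {m} use {i,r}
  n2 def {n} use {j}
  n3 def {i,r} use {i,r}
  n4 def {j,n} use {j}
  n5 def {j,m} use {j,m}
  n6 def {i,j,m} use {m}

Liveness:
  n0 li=∅ lo={i,j,m,r}
  n1 li={i,j,r} lo={i,j,m,r}
  n2 li={i,j,m,r} lo={i,j,m,r}
  n3 li={i,j,m,r} lo={j,m}
  n4 li={j,m} lo={j,m}
  n5 li={j,m} lo=∅
  n6 li={m} lo=∅

live-out(n3) = ["j", "m"]

Answer: ["j", "m"]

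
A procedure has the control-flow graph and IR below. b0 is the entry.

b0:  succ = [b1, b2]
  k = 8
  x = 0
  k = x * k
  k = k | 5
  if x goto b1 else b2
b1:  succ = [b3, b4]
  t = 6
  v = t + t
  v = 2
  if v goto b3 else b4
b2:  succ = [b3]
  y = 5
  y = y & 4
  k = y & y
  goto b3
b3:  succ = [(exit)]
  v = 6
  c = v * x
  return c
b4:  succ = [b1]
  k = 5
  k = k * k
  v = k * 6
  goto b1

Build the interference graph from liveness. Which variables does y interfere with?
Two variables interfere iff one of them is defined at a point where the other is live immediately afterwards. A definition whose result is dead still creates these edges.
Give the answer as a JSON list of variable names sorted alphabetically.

def/use:
  b0 def {k,x} use ∅
  b1 def {t,v} use ∅
  b2 def {k,y} use ∅
  b3 def {c,v} use {x}
  b4 def {k,v} use ∅

Live sets:
  b0: in=∅ out={x}
  b1: in={x} out={x}
  b2: in={x} out={x}
  b3: in={x} out=∅
  b4: in={x} out={x}

Interfere edges:
  c: ∅
  k: {x}
  t: {x}
  v: {x}
  x: {k,t,v,y}
  y: {x}

N(y) = ["x"]

Answer: ["x"]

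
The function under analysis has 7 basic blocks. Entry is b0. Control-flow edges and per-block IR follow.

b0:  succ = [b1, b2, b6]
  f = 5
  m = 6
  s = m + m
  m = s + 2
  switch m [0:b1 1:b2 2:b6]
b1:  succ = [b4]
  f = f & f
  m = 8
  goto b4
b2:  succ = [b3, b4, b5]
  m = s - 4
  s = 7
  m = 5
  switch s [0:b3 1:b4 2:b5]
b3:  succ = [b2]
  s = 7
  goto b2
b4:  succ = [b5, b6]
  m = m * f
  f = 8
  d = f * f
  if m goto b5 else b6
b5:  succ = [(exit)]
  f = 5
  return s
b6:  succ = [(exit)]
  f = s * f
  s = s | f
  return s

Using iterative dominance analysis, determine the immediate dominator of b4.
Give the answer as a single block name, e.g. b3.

Answer: b0

Derivation:
idom tree: b1←b0 b2←b0 b3←b2 b4←b0 b5←b0 b6←b0
Dom at joins:
  b2: preds {b0,b3}: {b0} ∩ {b0,b2,b3} = {b0}; idom=b0
  b4: preds {b1,b2}: {b0,b1} ∩ {b0,b2} = {b0}; idom=b0
  b5: preds {b2,b4}: {b0,b2} ∩ {b0,b4} = {b0}; idom=b0
  b6: preds {b0,b4}: {b0} ∩ {b0,b4} = {b0}; idom=b0

idom(b4) = b0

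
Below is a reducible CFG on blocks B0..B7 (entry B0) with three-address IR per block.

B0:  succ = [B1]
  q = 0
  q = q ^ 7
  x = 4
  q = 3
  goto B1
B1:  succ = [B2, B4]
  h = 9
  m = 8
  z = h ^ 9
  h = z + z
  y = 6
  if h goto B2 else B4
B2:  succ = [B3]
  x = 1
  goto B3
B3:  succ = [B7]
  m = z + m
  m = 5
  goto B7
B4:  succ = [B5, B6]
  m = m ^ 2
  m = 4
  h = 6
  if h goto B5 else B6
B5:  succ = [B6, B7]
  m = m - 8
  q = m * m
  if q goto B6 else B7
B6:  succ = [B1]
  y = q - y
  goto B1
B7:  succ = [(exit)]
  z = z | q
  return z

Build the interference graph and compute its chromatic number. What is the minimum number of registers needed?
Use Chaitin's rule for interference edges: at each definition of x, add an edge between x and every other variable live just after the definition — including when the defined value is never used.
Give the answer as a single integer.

Per-block:
  B0: def={q,x} ue=∅
  B1: def={h,m,y,z} ue=∅
  B2: def={x} ue=∅
  B3: def={m} ue={m,z}
  B4: def={h,m} ue={m}
  B5: def={m,q} ue={m}
  B6: def={y} ue={q,y}
  B7: def={z} ue={q,z}

Backward fixpoint:
  B0: in=∅ out={q}
  B1: in={q} out={m,q,y,z}
  B2: in={m,q,z} out={m,q,z}
  B3: in={m,q,z} out={q,z}
  B4: in={m,q,y,z} out={m,q,y,z}
  B5: in={m,y,z} out={q,y,z}
  B6: in={q,y} out={q}
  B7: in={q,z} out=∅

Interference:
  h — {m,q,y,z}
  m — {h,q,x,y,z}
  q — {h,m,x,y,z}
  x — {m,q,z}
  y — {h,m,q,z}
  z — {h,m,q,x,y}

Registers:
  clique {h,m,q,y,z} ⇒ need ≥ 5
  5-colouring: c0={m}  c1={q}  c2={z}  c3={h,x}  c4={y}
  χ = 5

Answer: 5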